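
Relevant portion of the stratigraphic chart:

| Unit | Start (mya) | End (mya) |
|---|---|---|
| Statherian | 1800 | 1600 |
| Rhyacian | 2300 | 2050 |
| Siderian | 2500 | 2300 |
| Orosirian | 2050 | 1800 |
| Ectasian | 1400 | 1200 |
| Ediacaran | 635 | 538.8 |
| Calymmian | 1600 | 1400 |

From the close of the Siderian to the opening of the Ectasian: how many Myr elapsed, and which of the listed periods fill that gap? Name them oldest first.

900 million years; Rhyacian, Orosirian, Statherian, Calymmian

End of Siderian = 2300 Ma; start of Ectasian = 1400 Ma.
Gap = 2300 − 1400 = 900 Myr.
Periods wholly inside 2300–1400 Ma: Rhyacian (2300–2050), Orosirian (2050–1800), Statherian (1800–1600), Calymmian (1600–1400).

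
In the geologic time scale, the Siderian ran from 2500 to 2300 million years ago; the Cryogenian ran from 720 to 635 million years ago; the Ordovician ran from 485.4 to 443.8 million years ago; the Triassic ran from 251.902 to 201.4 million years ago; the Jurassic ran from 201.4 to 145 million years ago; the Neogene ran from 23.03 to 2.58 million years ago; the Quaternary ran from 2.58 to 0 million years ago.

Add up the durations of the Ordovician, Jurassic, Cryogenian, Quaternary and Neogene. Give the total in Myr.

206.03 million years

Each duration: Ordovician = 41.6; Jurassic = 56.4; Cryogenian = 85; Quaternary = 2.58; Neogene = 20.45.
Sum: 41.6 + 56.4 + 85 + 2.58 + 20.45 = 206.03 Myr.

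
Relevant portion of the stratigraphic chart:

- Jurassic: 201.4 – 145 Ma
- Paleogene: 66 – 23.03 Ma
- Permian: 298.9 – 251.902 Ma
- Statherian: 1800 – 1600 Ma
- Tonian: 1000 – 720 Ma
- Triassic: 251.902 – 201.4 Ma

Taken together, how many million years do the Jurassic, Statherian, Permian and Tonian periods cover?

583.398 million years

Each duration: Jurassic = 56.4; Statherian = 200; Permian = 46.998; Tonian = 280.
Sum: 56.4 + 200 + 46.998 + 280 = 583.398 Myr.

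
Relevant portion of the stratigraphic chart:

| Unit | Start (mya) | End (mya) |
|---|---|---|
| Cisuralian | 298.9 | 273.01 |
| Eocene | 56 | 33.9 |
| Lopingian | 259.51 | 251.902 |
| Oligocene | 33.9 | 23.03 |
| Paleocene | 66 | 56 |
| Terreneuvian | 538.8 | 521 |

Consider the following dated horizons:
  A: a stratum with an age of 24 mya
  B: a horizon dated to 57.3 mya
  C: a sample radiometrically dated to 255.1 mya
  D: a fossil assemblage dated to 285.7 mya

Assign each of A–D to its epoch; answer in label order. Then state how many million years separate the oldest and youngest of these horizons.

A — Oligocene; B — Paleocene; C — Lopingian; D — Cisuralian; span 261.7 million years

Match each age against the start–end ranges in the excerpt: A = 24 Ma → Oligocene (33.9–23.03); B = 57.3 Ma → Paleocene (66–56); C = 255.1 Ma → Lopingian (259.51–251.902); D = 285.7 Ma → Cisuralian (298.9–273.01).
The largest age is 285.7 Ma and the smallest is 24 Ma; their difference is 261.7 Myr.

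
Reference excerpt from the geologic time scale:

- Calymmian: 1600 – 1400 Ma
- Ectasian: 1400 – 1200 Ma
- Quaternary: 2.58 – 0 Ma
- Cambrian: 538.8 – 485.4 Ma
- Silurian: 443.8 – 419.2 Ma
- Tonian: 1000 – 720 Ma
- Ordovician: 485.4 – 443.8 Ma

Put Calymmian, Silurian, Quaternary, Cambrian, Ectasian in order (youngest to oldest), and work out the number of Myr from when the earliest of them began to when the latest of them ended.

Start ages (Ma): Calymmian 1600, Ectasian 1400, Cambrian 538.8, Silurian 443.8, Quaternary 2.58.
Ordered youngest to oldest: Quaternary, Silurian, Cambrian, Ectasian, Calymmian.
Span = 1600 − 0 = 1600 Myr.

Quaternary, Silurian, Cambrian, Ectasian, Calymmian; total span 1600 Myr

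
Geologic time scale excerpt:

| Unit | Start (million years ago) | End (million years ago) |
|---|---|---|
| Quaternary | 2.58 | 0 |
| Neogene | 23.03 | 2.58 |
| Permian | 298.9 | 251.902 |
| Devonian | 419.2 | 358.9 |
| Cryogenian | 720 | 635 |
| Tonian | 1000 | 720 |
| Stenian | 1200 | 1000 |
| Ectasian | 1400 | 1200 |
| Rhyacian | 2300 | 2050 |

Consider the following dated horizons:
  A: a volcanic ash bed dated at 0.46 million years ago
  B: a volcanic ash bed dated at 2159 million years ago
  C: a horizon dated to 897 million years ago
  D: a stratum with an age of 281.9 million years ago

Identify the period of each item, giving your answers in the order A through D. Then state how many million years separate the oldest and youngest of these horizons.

A — Quaternary; B — Rhyacian; C — Tonian; D — Permian; span 2158.54 million years

A: 0.46 Ma lies in 2.58–0 Ma, so Quaternary.
B: 2159 Ma lies in 2300–2050 Ma, so Rhyacian.
C: 897 Ma lies in 1000–720 Ma, so Tonian.
D: 281.9 Ma lies in 298.9–251.902 Ma, so Permian.
Oldest = 2159 Ma, youngest = 0.46 Ma → span 2158.54 Myr.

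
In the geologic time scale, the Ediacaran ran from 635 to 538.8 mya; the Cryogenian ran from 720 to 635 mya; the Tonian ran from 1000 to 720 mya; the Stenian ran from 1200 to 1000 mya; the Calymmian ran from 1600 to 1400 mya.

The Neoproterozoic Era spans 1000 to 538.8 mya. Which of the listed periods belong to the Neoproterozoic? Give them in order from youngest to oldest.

Periods with both bounds inside 1000–538.8 Ma: Ediacaran (635–538.8), Cryogenian (720–635), Tonian (1000–720).

Ediacaran, Cryogenian, Tonian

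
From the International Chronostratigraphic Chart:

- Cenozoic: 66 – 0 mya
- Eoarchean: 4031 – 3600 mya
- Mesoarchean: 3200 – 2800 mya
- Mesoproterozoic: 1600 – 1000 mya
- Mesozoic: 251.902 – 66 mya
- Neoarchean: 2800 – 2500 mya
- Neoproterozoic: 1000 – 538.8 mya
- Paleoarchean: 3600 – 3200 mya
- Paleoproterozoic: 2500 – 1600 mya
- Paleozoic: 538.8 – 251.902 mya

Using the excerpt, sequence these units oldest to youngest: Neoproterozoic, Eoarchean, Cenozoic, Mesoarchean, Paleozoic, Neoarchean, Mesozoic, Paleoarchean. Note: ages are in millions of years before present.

Eoarchean → Paleoarchean → Mesoarchean → Neoarchean → Neoproterozoic → Paleozoic → Mesozoic → Cenozoic

Sorting by start age (descending Ma, since larger Ma = older): Eoarchean began 4031, Paleoarchean began 3600, Mesoarchean began 3200, Neoarchean began 2800, Neoproterozoic began 1000, Paleozoic began 538.8, Mesozoic began 251.902, Cenozoic began 66.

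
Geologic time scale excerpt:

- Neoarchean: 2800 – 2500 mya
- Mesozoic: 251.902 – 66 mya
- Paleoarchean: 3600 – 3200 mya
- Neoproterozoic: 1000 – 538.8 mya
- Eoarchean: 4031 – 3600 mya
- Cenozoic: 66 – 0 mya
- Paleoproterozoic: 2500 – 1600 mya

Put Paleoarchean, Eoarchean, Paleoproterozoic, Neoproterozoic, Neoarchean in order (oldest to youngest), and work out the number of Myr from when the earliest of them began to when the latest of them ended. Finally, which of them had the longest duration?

Start ages (Ma): Eoarchean 4031, Paleoarchean 3600, Neoarchean 2800, Paleoproterozoic 2500, Neoproterozoic 1000.
Ordered oldest to youngest: Eoarchean, Paleoarchean, Neoarchean, Paleoproterozoic, Neoproterozoic.
Span = 4031 − 538.8 = 3492.2 Myr.
Durations: Paleoarchean 400, Eoarchean 431, Paleoproterozoic 900, Neoproterozoic 461.2, Neoarchean 300 → longest is Paleoproterozoic (900 Myr).

Eoarchean → Paleoarchean → Neoarchean → Paleoproterozoic → Neoproterozoic; total span 3492.2 Myr; longest is Paleoproterozoic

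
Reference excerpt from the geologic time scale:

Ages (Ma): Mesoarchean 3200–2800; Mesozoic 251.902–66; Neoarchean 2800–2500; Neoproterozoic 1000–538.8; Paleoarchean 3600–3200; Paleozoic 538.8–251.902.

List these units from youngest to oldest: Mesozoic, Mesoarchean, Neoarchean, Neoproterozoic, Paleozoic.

Sorting by start age (ascending Ma, since larger Ma = older): Mesozoic began 251.902, Paleozoic began 538.8, Neoproterozoic began 1000, Neoarchean began 2800, Mesoarchean began 3200.

Mesozoic, then Paleozoic, then Neoproterozoic, then Neoarchean, then Mesoarchean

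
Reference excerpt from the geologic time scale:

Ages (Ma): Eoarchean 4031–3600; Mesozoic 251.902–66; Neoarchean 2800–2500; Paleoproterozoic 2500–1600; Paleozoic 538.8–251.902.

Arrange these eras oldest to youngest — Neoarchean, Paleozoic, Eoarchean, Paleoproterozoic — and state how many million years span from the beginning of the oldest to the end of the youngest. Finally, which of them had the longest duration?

Start ages (Ma): Eoarchean 4031, Neoarchean 2800, Paleoproterozoic 2500, Paleozoic 538.8.
Ordered oldest to youngest: Eoarchean, Neoarchean, Paleoproterozoic, Paleozoic.
Span = 4031 − 251.902 = 3779.098 Myr.
Durations: Paleozoic 286.898, Neoarchean 300, Eoarchean 431, Paleoproterozoic 900 → longest is Paleoproterozoic (900 Myr).

Eoarchean → Neoarchean → Paleoproterozoic → Paleozoic; total span 3779.098 Myr; longest is Paleoproterozoic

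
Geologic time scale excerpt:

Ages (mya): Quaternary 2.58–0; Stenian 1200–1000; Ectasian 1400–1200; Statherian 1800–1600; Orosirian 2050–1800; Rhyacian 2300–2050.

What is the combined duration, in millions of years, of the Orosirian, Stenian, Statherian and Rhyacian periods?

Each duration: Orosirian = 250; Stenian = 200; Statherian = 200; Rhyacian = 250.
Sum: 250 + 200 + 200 + 250 = 900 Myr.

900 million years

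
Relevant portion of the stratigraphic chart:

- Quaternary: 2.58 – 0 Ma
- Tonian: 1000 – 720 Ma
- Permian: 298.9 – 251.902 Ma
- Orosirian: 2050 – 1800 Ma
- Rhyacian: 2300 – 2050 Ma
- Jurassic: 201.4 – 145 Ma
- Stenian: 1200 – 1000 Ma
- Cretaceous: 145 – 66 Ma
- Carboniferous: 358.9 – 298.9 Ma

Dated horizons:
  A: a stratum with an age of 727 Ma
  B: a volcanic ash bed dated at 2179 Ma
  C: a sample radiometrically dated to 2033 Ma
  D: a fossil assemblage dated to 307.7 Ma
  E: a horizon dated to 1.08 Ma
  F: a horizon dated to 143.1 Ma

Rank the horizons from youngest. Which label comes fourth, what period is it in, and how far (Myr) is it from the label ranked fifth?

Smaller Ma means younger, so youngest first: E 1.08 < F 143.1 < D 307.7 < A 727 < C 2033 < B 2179.
Counting 4 along gives A (727 Ma); the excerpt puts that inside the Tonian, 1000–720 Ma.
Next in line is C (2033 Ma), and 2033 − 727 = 1306 Myr.

A, in the Tonian; 1306 million years to C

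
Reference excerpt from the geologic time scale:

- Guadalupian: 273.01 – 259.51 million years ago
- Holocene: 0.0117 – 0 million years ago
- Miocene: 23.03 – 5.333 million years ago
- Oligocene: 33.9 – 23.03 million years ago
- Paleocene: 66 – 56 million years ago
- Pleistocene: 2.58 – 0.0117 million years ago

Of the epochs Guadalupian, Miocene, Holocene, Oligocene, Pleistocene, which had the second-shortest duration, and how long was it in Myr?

Pleistocene, 2.5683 million years

Start − end for each: Guadalupian 273.01 − 259.51 = 13.5; Miocene 23.03 − 5.333 = 17.697; Holocene 0.0117 − 0 = 0.0117; Oligocene 33.9 − 23.03 = 10.87; Pleistocene 2.58 − 0.0117 = 2.5683.
Ranking these from shortest: Holocene < Pleistocene < Oligocene < Guadalupian < Miocene.
Position 2 in that ranking is Pleistocene, which lasted 2.5683 Myr.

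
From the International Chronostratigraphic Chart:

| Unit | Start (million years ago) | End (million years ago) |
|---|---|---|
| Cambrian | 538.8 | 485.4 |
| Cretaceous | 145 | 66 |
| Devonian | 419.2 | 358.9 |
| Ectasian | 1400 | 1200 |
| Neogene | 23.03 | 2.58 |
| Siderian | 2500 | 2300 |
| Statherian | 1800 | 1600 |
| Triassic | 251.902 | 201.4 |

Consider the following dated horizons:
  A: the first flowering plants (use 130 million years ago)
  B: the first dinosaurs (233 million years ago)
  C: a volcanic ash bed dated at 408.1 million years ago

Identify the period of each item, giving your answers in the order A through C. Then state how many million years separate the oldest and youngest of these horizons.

A — Cretaceous; B — Triassic; C — Devonian; span 278.1 million years

Match each age against the start–end ranges in the excerpt: A = 130 Ma → Cretaceous (145–66); B = 233 Ma → Triassic (251.902–201.4); C = 408.1 Ma → Devonian (419.2–358.9).
The largest age is 408.1 Ma and the smallest is 130 Ma; their difference is 278.1 Myr.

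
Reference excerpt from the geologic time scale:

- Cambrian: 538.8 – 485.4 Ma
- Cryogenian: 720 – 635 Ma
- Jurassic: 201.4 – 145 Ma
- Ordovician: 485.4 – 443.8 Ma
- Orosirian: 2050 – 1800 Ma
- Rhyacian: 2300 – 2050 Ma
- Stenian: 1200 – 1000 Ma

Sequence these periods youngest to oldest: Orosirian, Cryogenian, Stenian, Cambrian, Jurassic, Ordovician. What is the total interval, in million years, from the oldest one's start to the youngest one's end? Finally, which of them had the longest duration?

From the excerpt: Orosirian 2050–1800; Cryogenian 720–635; Stenian 1200–1000; Cambrian 538.8–485.4; Jurassic 201.4–145; Ordovician 485.4–443.8 (Ma).
Larger Ma is earlier, so the oldest is Orosirian and the youngest is Jurassic; youngest to oldest: Jurassic, Ordovician, Cambrian, Cryogenian, Stenian, Orosirian.
Oldest start 2050 minus youngest end 145 gives 1905 Myr overall.
Individual lengths (start − end): Orosirian 250; Ordovician 41.6; Stenian 200; Cambrian 53.4; Cryogenian 85; Jurassic 56.4. The largest is Orosirian at 250 Myr.

Jurassic, Ordovician, Cambrian, Cryogenian, Stenian, Orosirian; total span 1905 Myr; longest is Orosirian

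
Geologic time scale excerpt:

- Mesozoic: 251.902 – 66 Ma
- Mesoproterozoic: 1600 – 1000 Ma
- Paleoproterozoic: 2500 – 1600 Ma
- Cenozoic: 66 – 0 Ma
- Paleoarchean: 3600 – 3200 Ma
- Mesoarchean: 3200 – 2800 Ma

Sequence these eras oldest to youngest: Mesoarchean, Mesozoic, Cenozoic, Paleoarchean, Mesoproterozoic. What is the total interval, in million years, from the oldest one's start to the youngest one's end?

Start ages (Ma): Paleoarchean 3600, Mesoarchean 3200, Mesoproterozoic 1600, Mesozoic 251.902, Cenozoic 66.
Ordered oldest to youngest: Paleoarchean, Mesoarchean, Mesoproterozoic, Mesozoic, Cenozoic.
Span = 3600 − 0 = 3600 Myr.

Paleoarchean, Mesoarchean, Mesoproterozoic, Mesozoic, Cenozoic; total span 3600 Myr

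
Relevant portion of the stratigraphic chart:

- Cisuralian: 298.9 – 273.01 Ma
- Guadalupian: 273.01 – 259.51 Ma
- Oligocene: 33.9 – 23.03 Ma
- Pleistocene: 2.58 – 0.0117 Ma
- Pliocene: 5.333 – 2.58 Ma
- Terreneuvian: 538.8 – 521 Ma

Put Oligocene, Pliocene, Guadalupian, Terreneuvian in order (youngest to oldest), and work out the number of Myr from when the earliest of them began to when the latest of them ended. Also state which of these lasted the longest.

Start ages (Ma): Terreneuvian 538.8, Guadalupian 273.01, Oligocene 33.9, Pliocene 5.333.
Ordered youngest to oldest: Pliocene, Oligocene, Guadalupian, Terreneuvian.
Span = 538.8 − 2.58 = 536.22 Myr.
Durations: Guadalupian 13.5, Pliocene 2.753, Terreneuvian 17.8, Oligocene 10.87 → longest is Terreneuvian (17.8 Myr).

Pliocene → Oligocene → Guadalupian → Terreneuvian; total span 536.22 Myr; longest is Terreneuvian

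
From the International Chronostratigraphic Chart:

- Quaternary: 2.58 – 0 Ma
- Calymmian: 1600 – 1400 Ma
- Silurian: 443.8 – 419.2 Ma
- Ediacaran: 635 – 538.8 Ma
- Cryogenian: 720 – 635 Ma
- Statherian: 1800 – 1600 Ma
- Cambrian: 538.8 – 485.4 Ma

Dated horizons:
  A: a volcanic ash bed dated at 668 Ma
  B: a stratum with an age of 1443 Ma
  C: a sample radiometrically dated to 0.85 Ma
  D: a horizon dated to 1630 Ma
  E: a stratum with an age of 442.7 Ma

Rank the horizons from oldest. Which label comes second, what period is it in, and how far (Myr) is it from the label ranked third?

B, in the Calymmian; 775 million years to A

Larger Ma means older, so oldest first: D 1630 > B 1443 > A 668 > E 442.7 > C 0.85.
Counting 2 along gives B (1443 Ma); the excerpt puts that inside the Calymmian, 1600–1400 Ma.
Next in line is A (668 Ma), and 1443 − 668 = 775 Myr.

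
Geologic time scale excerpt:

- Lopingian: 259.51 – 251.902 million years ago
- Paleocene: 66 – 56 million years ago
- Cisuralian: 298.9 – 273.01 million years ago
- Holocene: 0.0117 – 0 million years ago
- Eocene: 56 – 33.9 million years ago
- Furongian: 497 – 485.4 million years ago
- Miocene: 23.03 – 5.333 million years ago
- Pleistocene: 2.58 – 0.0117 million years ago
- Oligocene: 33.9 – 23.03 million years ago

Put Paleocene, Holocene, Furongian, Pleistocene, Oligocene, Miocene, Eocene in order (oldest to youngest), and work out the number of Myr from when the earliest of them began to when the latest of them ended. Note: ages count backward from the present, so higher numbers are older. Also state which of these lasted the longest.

Furongian → Paleocene → Eocene → Oligocene → Miocene → Pleistocene → Holocene; total span 497 Myr; longest is Eocene

From the excerpt: Paleocene 66–56; Holocene 0.0117–0; Furongian 497–485.4; Pleistocene 2.58–0.0117; Oligocene 33.9–23.03; Miocene 23.03–5.333; Eocene 56–33.9 (Ma).
Larger Ma is earlier, so the oldest is Furongian and the youngest is Holocene; oldest to youngest: Furongian, Paleocene, Eocene, Oligocene, Miocene, Pleistocene, Holocene.
Oldest start 497 minus youngest end 0 gives 497 Myr overall.
Individual lengths (start − end): Miocene 17.697; Pleistocene 2.5683; Eocene 22.1; Oligocene 10.87; Holocene 0.0117; Furongian 11.6; Paleocene 10. The largest is Eocene at 22.1 Myr.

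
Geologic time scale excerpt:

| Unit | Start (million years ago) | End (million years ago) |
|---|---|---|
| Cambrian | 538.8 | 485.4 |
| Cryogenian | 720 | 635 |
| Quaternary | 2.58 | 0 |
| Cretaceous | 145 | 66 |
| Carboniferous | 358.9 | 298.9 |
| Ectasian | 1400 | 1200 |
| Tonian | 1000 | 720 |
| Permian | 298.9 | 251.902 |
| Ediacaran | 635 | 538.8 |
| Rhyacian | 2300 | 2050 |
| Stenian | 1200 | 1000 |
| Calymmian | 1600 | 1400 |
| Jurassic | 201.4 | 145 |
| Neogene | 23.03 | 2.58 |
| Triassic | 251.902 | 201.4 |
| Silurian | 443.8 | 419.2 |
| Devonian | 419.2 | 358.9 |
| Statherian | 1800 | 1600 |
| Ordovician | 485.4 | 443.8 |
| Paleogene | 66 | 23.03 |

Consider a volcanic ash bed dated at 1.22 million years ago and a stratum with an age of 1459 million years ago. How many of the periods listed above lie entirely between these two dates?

16

The older date is 1459 Ma and the younger is 1.22 Ma.
Periods with start < 1459 and end > 1.22 Ma: Ectasian (1400–1200), Stenian (1200–1000), Tonian (1000–720), Cryogenian (720–635), Ediacaran (635–538.8), Cambrian (538.8–485.4), Ordovician (485.4–443.8), Silurian (443.8–419.2), Devonian (419.2–358.9), Carboniferous (358.9–298.9), Permian (298.9–251.902), Triassic (251.902–201.4), Jurassic (201.4–145), Cretaceous (145–66), Paleogene (66–23.03), Neogene (23.03–2.58).
That is 16 complete periods.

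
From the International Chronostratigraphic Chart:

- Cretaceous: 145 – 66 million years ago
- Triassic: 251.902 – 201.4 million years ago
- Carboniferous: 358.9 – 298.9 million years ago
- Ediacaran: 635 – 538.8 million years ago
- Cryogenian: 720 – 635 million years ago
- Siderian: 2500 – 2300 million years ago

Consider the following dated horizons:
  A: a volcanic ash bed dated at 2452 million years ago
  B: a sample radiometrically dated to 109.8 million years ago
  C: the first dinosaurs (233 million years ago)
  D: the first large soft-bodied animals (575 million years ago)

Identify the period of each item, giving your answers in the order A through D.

A — Siderian; B — Cretaceous; C — Triassic; D — Ediacaran

A: 2452 Ma lies in 2500–2300 Ma, so Siderian.
B: 109.8 Ma lies in 145–66 Ma, so Cretaceous.
C: 233 Ma lies in 251.902–201.4 Ma, so Triassic.
D: 575 Ma lies in 635–538.8 Ma, so Ediacaran.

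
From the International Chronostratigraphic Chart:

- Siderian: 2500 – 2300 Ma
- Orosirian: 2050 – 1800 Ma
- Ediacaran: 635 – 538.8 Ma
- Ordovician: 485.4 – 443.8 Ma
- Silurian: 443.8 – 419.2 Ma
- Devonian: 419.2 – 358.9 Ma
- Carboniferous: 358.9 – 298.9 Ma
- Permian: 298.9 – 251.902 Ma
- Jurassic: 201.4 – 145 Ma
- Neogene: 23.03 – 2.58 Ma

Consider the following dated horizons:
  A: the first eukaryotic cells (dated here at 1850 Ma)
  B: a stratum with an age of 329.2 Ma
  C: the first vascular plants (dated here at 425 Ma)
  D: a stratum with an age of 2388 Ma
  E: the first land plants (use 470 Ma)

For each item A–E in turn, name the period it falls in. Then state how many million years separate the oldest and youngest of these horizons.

Match each age against the start–end ranges in the excerpt: A = 1850 Ma → Orosirian (2050–1800); B = 329.2 Ma → Carboniferous (358.9–298.9); C = 425 Ma → Silurian (443.8–419.2); D = 2388 Ma → Siderian (2500–2300); E = 470 Ma → Ordovician (485.4–443.8).
The largest age is 2388 Ma and the smallest is 329.2 Ma; their difference is 2058.8 Myr.

A — Orosirian; B — Carboniferous; C — Silurian; D — Siderian; E — Ordovician; span 2058.8 million years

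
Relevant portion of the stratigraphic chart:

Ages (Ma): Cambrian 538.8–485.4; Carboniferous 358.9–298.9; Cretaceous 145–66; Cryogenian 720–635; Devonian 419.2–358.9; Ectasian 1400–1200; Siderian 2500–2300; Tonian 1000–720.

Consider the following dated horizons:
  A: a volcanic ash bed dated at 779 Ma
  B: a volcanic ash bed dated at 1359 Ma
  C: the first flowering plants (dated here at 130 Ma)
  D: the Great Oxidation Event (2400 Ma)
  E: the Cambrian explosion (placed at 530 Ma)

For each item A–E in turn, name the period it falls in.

Match each age against the start–end ranges in the excerpt: A = 779 Ma → Tonian (1000–720); B = 1359 Ma → Ectasian (1400–1200); C = 130 Ma → Cretaceous (145–66); D = 2400 Ma → Siderian (2500–2300); E = 530 Ma → Cambrian (538.8–485.4).

A — Tonian; B — Ectasian; C — Cretaceous; D — Siderian; E — Cambrian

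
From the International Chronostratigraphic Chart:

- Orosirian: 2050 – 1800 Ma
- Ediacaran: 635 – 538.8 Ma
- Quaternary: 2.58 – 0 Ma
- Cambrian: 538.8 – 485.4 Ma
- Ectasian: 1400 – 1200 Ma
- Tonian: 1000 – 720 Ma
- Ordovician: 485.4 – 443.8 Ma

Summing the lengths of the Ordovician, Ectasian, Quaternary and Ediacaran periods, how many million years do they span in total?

340.38 million years

Each duration: Ordovician = 41.6; Ectasian = 200; Quaternary = 2.58; Ediacaran = 96.2.
Sum: 41.6 + 200 + 2.58 + 96.2 = 340.38 Myr.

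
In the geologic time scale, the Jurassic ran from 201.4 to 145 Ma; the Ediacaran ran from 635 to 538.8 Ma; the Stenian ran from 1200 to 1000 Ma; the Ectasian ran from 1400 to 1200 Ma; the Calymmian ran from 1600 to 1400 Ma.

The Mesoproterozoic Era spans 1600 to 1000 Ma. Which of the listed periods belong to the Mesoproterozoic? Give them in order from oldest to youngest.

Calymmian, Ectasian, Stenian

Periods with both bounds inside 1600–1000 Ma: Calymmian (1600–1400), Ectasian (1400–1200), Stenian (1200–1000).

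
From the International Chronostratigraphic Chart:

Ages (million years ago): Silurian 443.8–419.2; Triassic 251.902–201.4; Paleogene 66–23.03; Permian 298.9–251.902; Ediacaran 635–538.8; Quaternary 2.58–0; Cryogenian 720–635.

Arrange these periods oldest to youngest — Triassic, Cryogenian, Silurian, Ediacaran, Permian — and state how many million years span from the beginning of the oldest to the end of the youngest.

Cryogenian → Ediacaran → Silurian → Permian → Triassic; total span 518.6 Myr

Start ages (Ma): Cryogenian 720, Ediacaran 635, Silurian 443.8, Permian 298.9, Triassic 251.902.
Ordered oldest to youngest: Cryogenian, Ediacaran, Silurian, Permian, Triassic.
Span = 720 − 201.4 = 518.6 Myr.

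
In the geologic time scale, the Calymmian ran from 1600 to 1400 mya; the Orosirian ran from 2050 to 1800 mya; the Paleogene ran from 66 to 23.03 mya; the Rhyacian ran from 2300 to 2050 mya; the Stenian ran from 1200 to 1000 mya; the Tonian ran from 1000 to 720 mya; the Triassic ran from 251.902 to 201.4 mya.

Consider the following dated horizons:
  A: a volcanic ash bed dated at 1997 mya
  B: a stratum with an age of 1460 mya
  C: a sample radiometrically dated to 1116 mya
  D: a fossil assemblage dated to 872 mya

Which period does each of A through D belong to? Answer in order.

Match each age against the start–end ranges in the excerpt: A = 1997 Ma → Orosirian (2050–1800); B = 1460 Ma → Calymmian (1600–1400); C = 1116 Ma → Stenian (1200–1000); D = 872 Ma → Tonian (1000–720).

A — Orosirian; B — Calymmian; C — Stenian; D — Tonian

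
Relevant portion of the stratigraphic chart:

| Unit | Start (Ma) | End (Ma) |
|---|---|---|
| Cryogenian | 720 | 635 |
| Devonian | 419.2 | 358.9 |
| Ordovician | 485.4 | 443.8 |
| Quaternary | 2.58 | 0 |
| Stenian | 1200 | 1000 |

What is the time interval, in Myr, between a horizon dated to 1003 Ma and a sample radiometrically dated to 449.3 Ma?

1003 − 449.3 = 553.7 million years.

553.7 million years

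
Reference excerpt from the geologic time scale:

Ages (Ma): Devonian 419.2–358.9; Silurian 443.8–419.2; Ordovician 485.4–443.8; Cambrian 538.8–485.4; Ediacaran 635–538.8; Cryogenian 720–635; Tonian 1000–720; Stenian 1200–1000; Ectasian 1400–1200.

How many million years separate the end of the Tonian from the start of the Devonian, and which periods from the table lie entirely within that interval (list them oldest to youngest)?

The Tonian closes at 720 Ma and the Devonian opens at 419.2 Ma, so the interval is 720 − 419.2 = 300.8 Myr.
A period fits inside if it starts at or after 720 Ma and ends at or before 419.2 Ma; oldest first that gives Cryogenian, Ediacaran, Cambrian, Ordovician, Silurian.

300.8 million years; Cryogenian, Ediacaran, Cambrian, Ordovician, Silurian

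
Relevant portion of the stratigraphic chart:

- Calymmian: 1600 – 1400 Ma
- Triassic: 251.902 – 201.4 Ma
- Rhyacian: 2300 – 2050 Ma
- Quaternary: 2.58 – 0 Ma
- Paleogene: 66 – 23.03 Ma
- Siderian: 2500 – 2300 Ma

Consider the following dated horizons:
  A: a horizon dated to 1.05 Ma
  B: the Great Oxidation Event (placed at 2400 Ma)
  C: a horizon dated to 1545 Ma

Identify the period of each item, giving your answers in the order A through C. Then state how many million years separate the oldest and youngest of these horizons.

A — Quaternary; B — Siderian; C — Calymmian; span 2398.95 million years

Match each age against the start–end ranges in the excerpt: A = 1.05 Ma → Quaternary (2.58–0); B = 2400 Ma → Siderian (2500–2300); C = 1545 Ma → Calymmian (1600–1400).
The largest age is 2400 Ma and the smallest is 1.05 Ma; their difference is 2398.95 Myr.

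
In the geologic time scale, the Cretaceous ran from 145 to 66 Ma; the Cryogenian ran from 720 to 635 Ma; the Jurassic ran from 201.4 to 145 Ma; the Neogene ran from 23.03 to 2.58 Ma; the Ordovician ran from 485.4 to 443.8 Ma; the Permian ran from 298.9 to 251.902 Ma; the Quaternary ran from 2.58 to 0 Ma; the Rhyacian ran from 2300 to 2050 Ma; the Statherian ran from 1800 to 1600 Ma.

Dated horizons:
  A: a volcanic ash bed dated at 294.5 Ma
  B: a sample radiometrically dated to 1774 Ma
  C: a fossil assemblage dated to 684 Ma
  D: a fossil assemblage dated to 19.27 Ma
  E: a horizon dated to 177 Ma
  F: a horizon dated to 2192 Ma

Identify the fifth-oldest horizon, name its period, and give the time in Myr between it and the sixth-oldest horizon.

E, in the Jurassic; 157.73 million years to D

Sorted oldest-first by Ma: F (2192), B (1774), C (684), A (294.5), E (177), D (19.27).
The fifth oldest is E at 177 Ma, which lies in 201.4–145 Ma: the Jurassic.
The sixth oldest is D at 19.27 Ma; separation = |177 − 19.27| = 157.73 Myr.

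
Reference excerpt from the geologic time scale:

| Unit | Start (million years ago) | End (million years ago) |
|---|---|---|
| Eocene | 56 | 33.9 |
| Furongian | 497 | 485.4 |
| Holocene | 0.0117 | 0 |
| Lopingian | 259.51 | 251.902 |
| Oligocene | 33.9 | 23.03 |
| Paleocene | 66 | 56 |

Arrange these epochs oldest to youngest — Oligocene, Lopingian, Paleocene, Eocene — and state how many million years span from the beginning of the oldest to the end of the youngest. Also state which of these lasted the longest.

Lopingian → Paleocene → Eocene → Oligocene; total span 236.48 Myr; longest is Eocene

Start ages (Ma): Lopingian 259.51, Paleocene 66, Eocene 56, Oligocene 33.9.
Ordered oldest to youngest: Lopingian, Paleocene, Eocene, Oligocene.
Span = 259.51 − 23.03 = 236.48 Myr.
Durations: Paleocene 10, Lopingian 7.608, Oligocene 10.87, Eocene 22.1 → longest is Eocene (22.1 Myr).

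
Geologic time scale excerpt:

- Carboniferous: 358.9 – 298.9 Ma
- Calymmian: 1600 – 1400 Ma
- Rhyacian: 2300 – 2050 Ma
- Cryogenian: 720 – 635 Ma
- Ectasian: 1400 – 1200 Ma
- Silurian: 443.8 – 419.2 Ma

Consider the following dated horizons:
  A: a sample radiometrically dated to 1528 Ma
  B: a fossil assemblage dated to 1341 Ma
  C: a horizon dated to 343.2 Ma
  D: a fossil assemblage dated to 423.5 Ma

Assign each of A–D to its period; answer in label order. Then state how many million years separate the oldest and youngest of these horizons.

A — Calymmian; B — Ectasian; C — Carboniferous; D — Silurian; span 1184.8 million years

Match each age against the start–end ranges in the excerpt: A = 1528 Ma → Calymmian (1600–1400); B = 1341 Ma → Ectasian (1400–1200); C = 343.2 Ma → Carboniferous (358.9–298.9); D = 423.5 Ma → Silurian (443.8–419.2).
The largest age is 1528 Ma and the smallest is 343.2 Ma; their difference is 1184.8 Myr.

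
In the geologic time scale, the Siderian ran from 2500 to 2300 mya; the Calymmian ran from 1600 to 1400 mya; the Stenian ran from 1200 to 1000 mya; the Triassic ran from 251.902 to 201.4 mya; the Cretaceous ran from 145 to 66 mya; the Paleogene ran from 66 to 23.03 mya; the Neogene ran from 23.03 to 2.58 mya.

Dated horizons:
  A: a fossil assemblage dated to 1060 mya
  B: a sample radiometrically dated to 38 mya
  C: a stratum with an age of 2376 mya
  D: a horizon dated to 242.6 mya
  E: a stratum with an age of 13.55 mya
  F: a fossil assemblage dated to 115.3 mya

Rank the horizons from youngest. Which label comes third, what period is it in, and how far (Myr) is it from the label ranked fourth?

F, in the Cretaceous; 127.3 million years to D

Sorted youngest-first by Ma: E (13.55), B (38), F (115.3), D (242.6), A (1060), C (2376).
The third youngest is F at 115.3 Ma, which lies in 145–66 Ma: the Cretaceous.
The fourth youngest is D at 242.6 Ma; separation = |115.3 − 242.6| = 127.3 Myr.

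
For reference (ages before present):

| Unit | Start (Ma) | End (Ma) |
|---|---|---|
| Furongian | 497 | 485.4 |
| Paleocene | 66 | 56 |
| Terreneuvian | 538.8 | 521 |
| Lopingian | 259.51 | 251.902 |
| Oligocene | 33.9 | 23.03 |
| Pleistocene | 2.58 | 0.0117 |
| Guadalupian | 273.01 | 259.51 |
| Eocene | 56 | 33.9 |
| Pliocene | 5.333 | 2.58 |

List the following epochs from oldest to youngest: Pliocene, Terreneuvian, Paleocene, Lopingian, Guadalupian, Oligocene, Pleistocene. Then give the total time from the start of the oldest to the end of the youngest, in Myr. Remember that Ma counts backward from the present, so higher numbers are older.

Start ages (Ma): Terreneuvian 538.8, Guadalupian 273.01, Lopingian 259.51, Paleocene 66, Oligocene 33.9, Pliocene 5.333, Pleistocene 2.58.
Ordered oldest to youngest: Terreneuvian, Guadalupian, Lopingian, Paleocene, Oligocene, Pliocene, Pleistocene.
Span = 538.8 − 0.0117 = 538.7883 Myr.

Terreneuvian → Guadalupian → Lopingian → Paleocene → Oligocene → Pliocene → Pleistocene; total span 538.7883 Myr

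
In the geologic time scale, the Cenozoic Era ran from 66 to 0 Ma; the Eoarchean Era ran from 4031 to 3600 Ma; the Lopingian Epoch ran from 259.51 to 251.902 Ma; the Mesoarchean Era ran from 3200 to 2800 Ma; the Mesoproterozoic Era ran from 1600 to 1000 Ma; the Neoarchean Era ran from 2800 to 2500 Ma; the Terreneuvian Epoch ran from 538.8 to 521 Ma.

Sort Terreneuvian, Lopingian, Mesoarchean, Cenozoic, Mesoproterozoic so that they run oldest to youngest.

The oldest of these is Mesoarchean (starts 3200 Ma) and the youngest is Cenozoic (ends 0 Ma).
In between, by decreasing start age: Mesoproterozoic (1600), Terreneuvian (538.8), Lopingian (259.51).

Mesoarchean, then Mesoproterozoic, then Terreneuvian, then Lopingian, then Cenozoic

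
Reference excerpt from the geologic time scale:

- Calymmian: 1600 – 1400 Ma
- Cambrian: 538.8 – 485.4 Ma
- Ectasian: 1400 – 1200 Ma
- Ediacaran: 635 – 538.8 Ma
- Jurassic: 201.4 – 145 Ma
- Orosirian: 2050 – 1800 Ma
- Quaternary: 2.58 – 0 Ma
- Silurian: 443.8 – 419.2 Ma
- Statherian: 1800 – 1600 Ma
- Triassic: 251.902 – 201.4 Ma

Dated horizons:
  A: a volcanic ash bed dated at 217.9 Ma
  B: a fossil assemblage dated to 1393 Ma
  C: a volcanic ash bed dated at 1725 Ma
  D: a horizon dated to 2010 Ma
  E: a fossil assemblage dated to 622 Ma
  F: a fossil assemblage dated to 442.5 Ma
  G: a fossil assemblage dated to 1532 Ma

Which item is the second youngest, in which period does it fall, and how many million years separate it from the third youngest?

Sorted youngest-first by Ma: A (217.9), F (442.5), E (622), B (1393), G (1532), C (1725), D (2010).
The second youngest is F at 442.5 Ma, which lies in 443.8–419.2 Ma: the Silurian.
The third youngest is E at 622 Ma; separation = |442.5 − 622| = 179.5 Myr.

F, in the Silurian; 179.5 million years to E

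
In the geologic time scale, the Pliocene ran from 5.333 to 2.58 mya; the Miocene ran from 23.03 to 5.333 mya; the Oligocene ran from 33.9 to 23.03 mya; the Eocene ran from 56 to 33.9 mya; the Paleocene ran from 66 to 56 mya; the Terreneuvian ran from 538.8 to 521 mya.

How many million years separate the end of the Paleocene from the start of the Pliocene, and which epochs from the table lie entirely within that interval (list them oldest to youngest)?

50.667 million years; Eocene, Oligocene, Miocene

The Paleocene closes at 56 Ma and the Pliocene opens at 5.333 Ma, so the interval is 56 − 5.333 = 50.667 Myr.
An epoch fits inside if it starts at or after 56 Ma and ends at or before 5.333 Ma; oldest first that gives Eocene, Oligocene, Miocene.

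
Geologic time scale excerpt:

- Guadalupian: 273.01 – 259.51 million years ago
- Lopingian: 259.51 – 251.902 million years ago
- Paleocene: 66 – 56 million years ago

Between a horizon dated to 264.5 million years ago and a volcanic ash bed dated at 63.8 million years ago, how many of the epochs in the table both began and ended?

1

The older date is 264.5 Ma and the younger is 63.8 Ma.
Epochs with start < 264.5 and end > 63.8 Ma: Lopingian (259.51–251.902).
That is 1 complete epoch.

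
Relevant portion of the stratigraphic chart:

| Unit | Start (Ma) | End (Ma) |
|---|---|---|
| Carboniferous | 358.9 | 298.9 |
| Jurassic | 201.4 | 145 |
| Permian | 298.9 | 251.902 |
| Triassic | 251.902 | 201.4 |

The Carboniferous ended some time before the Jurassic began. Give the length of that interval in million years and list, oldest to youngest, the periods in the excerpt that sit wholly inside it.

End of Carboniferous = 298.9 Ma; start of Jurassic = 201.4 Ma.
Gap = 298.9 − 201.4 = 97.5 Myr.
Periods wholly inside 298.9–201.4 Ma: Permian (298.9–251.902), Triassic (251.902–201.4).

97.5 million years; Permian, Triassic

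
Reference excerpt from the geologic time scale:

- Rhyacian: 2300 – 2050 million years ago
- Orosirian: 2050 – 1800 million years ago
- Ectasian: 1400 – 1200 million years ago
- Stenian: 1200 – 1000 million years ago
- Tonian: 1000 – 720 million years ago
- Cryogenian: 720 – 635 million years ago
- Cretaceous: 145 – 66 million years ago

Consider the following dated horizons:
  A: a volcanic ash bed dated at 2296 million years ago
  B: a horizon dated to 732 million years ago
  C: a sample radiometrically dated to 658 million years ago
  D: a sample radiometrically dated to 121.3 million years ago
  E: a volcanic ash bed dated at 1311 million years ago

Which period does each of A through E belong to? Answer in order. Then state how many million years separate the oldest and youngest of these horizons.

A — Rhyacian; B — Tonian; C — Cryogenian; D — Cretaceous; E — Ectasian; span 2174.7 million years

A: 2296 Ma lies in 2300–2050 Ma, so Rhyacian.
B: 732 Ma lies in 1000–720 Ma, so Tonian.
C: 658 Ma lies in 720–635 Ma, so Cryogenian.
D: 121.3 Ma lies in 145–66 Ma, so Cretaceous.
E: 1311 Ma lies in 1400–1200 Ma, so Ectasian.
Oldest = 2296 Ma, youngest = 121.3 Ma → span 2174.7 Myr.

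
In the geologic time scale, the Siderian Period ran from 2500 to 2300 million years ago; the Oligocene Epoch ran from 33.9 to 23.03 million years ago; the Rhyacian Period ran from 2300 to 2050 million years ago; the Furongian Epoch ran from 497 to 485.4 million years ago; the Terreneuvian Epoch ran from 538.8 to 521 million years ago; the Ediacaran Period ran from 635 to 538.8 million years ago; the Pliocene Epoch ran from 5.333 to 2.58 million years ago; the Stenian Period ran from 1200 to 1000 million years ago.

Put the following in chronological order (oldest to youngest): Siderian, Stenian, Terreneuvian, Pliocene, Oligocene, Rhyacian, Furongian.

Siderian → Rhyacian → Stenian → Terreneuvian → Furongian → Oligocene → Pliocene

Read off each span (Ma): Siderian 2500–2300; Stenian 1200–1000; Terreneuvian 538.8–521; Pliocene 5.333–2.58; Oligocene 33.9–23.03; Rhyacian 2300–2050; Furongian 497–485.4.
Larger Ma is older, so oldest→youngest is Siderian, Rhyacian, Stenian, Terreneuvian, Furongian, Oligocene, Pliocene.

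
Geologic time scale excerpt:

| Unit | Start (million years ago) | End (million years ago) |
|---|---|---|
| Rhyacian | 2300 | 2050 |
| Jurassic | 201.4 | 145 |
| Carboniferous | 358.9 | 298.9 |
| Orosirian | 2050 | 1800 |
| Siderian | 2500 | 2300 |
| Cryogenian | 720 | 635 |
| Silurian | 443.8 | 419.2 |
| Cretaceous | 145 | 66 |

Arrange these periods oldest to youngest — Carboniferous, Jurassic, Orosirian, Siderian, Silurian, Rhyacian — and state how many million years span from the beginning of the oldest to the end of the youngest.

Siderian → Rhyacian → Orosirian → Silurian → Carboniferous → Jurassic; total span 2355 Myr

From the excerpt: Carboniferous 358.9–298.9; Jurassic 201.4–145; Orosirian 2050–1800; Siderian 2500–2300; Silurian 443.8–419.2; Rhyacian 2300–2050 (Ma).
Larger Ma is earlier, so the oldest is Siderian and the youngest is Jurassic; oldest to youngest: Siderian, Rhyacian, Orosirian, Silurian, Carboniferous, Jurassic.
Oldest start 2500 minus youngest end 145 gives 2355 Myr overall.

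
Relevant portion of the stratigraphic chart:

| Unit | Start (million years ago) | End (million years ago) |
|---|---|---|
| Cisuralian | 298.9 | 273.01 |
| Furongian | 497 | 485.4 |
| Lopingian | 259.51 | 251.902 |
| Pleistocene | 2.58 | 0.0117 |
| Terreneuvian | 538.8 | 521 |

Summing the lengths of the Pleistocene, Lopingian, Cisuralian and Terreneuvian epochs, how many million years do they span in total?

Duration is start − end for each: (2.58 − 0.0117) + (259.51 − 251.902) + (298.9 − 273.01) + (538.8 − 521).
That is 2.5683 + 7.608 + 25.89 + 17.8, which totals 53.8663 million years.

53.8663 million years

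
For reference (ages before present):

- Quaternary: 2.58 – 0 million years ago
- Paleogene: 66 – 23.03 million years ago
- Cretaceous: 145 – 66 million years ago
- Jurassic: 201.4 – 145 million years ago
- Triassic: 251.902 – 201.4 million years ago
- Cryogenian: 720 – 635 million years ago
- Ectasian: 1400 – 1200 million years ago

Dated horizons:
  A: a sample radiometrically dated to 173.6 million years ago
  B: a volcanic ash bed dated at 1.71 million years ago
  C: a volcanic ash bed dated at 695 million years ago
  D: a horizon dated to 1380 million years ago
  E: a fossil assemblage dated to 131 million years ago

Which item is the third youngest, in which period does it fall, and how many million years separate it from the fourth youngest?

Smaller Ma means younger, so youngest first: B 1.71 < E 131 < A 173.6 < C 695 < D 1380.
Counting 3 along gives A (173.6 Ma); the excerpt puts that inside the Jurassic, 201.4–145 Ma.
Next in line is C (695 Ma), and 695 − 173.6 = 521.4 Myr.

A, in the Jurassic; 521.4 million years to C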